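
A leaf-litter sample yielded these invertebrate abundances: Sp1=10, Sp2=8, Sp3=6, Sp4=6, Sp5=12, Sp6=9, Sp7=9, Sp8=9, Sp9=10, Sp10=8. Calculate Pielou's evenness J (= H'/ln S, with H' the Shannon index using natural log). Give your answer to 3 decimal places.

0.991

Total N = 10+8+6+6+12+9+9+9+10+8 = 87, so the proportions are 0.11494, 0.09195, 0.06897, 0.06897, 0.13793, 0.10345, 0.10345, 0.10345, 0.11494, 0.09195 (working shown to 5 dp, full precision carried).
H' = −Σ pᵢ ln pᵢ = −((-0.24866) + (-0.21945) + (-0.18442) + (-0.18442) + (-0.27324) + (-0.23469) + (-0.23469) + (-0.23469) + (-0.24866) + (-0.21945)) = 2.28237.
With S = 10 species, ln S = 2.30259, so J = 2.28237/2.30259 = 0.99122, i.e. 0.991 to 3 decimal places.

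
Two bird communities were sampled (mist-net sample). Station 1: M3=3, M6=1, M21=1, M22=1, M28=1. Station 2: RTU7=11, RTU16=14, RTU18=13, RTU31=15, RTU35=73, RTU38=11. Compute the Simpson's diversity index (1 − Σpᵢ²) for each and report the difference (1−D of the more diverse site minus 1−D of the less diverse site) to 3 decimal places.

0.063

Station 1: N=7, proportions 0.428571, 0.142857, 0.142857, 0.142857, 0.142857, giving 1−D = 0.734694 (working shown to 6 dp, full precision carried).
Station 2: N=137, proportions 0.080292, 0.10219, 0.094891, 0.109489, 0.532847, 0.080292, giving 1−D = 0.671746.
Difference = |0.734694 − 0.671746| = 0.062948, i.e. 0.063 to 3 decimal places.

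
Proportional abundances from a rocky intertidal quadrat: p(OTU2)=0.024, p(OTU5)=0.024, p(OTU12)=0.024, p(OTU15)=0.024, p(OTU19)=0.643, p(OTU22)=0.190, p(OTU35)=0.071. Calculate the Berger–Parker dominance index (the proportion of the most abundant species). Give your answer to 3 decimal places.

The largest proportion is 0.643, i.e. d = 0.643 to 3 decimal places.

0.643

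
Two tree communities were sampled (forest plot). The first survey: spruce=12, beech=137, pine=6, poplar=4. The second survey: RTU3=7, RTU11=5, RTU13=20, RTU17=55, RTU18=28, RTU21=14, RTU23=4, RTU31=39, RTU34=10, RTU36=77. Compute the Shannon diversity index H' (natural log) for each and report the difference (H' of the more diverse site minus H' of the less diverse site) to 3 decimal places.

The first survey: N=159, proportions 0.07547, 0.86164, 0.03774, 0.02516, giving H' = 0.53965 (working shown to 5 dp, full precision carried).
The second survey: N=259, proportions 0.02703, 0.01931, 0.07722, 0.21236, 0.10811, 0.05405, 0.01544, 0.15058, 0.03861, 0.2973, giving H' = 1.93460.
Difference = |0.53965 − 1.93460| = 1.39495, i.e. 1.395 to 3 decimal places.

1.395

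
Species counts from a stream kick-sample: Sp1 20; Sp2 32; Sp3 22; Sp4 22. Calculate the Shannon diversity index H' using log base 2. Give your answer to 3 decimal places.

Total N = 20+32+22+22 = 96, so the proportions are 0.20833, 0.33333, 0.22917, 0.22917 (working shown to 5 dp, full precision carried).
Each pᵢ log₂ pᵢ term: 0.20833×(-2.26303)=-0.47147, 0.33333×(-1.58496)=-0.52832, 0.22917×(-2.12553)=-0.48710, 0.22917×(-2.12553)=-0.48710.
Sum = -1.97399, so H' = 1.974.

1.974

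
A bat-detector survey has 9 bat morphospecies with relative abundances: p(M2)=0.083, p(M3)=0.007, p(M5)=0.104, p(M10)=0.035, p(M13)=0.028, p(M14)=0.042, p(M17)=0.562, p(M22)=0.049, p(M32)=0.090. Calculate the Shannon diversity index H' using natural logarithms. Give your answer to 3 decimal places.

Each pᵢ ln pᵢ term (working shown to 5 dp, full precision carried): 0.083×(-2.48891)=-0.20658, 0.007×(-4.96185)=-0.03473, 0.104×(-2.26336)=-0.23539, 0.035×(-3.35241)=-0.11733, 0.028×(-3.57555)=-0.10012, 0.042×(-3.17009)=-0.13314, 0.562×(-0.57625)=-0.32385, 0.049×(-3.01593)=-0.14778, 0.09×(-2.40795)=-0.21672.
Sum = -1.51565, so H' = 1.516.

1.516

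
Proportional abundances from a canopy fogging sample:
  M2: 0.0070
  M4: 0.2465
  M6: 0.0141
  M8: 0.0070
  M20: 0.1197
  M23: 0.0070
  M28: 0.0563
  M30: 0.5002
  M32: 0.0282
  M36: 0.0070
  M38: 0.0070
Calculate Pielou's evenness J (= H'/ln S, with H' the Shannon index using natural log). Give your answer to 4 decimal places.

H' = −Σ pᵢ ln pᵢ = −((-0.034733) + (-0.345197) + (-0.060088) + (-0.034733) + (-0.254095) + (-0.034733) + (-0.161979) + (-0.346512) + (-0.100630) + (-0.034733) + (-0.034733)) = 1.442165 (working shown to 6 dp, full precision carried).
With S = 11 species, ln S = 2.397895, so J = 1.442165/2.397895 = 0.601430, i.e. 0.6014 to 4 decimal places.

0.6014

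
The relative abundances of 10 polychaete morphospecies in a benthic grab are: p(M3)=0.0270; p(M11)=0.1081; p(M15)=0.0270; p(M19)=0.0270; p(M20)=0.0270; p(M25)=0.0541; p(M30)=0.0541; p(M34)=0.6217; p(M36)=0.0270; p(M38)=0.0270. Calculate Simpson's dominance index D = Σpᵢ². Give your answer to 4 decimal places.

D = 0.027² + 0.1081² + 0.027² + 0.027² + 0.027² + 0.0541² + 0.0541² + 0.6217² + 0.027² + 0.027² = 0.000729 + 0.011686 + 0.000729 + 0.000729 + 0.000729 + 0.002927 + 0.002927 + 0.386511 + 0.000729 + 0.000729 = 0.408424 (working shown to 6 dp, full precision carried).
To 4 decimal places, D = 0.4084.

0.4084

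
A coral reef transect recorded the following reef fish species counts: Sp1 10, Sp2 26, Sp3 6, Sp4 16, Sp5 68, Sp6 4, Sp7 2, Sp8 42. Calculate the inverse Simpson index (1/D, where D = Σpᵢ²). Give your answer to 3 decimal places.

Total N = 10+26+6+16+68+4+2+42 = 174, so the proportions are 0.0574713, 0.1494253, 0.0344828, 0.091954, 0.3908046, 0.0229885, 0.0114943, 0.2413793 (working shown to 7 dp, full precision carried).
D = 0.0574713² + 0.1494253² + 0.0344828² + 0.091954² + 0.3908046² + 0.0229885² + 0.0114943² + 0.2413793² = 0.0033029 + 0.0223279 + 0.0011891 + 0.0084555 + 0.1527282 + 0.0005285 + 0.0001321 + 0.0582640 = 0.2469283.
So 1/D = 4.04976, i.e. 4.050 to 3 decimal places.

4.050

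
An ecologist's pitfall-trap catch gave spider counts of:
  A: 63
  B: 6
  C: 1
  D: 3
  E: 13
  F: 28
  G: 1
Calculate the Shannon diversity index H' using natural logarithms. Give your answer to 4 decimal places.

Total N = 63+6+1+3+13+28+1 = 115, so the proportions are 0.547826, 0.052174, 0.008696, 0.026087, 0.113043, 0.243478, 0.008696 (working shown to 6 dp, full precision carried).
Each pᵢ ln pᵢ term: 0.547826×(-0.601797)=-0.329680, 0.052174×(-2.953173)=-0.154079, 0.008696×(-4.744932)=-0.041260, 0.026087×(-3.646320)=-0.095121, 0.113043×(-2.179983)=-0.246433, 0.243478×(-1.412728)=-0.343968, 0.008696×(-4.744932)=-0.041260.
Sum = -1.251802, so H' = 1.2518.

1.2518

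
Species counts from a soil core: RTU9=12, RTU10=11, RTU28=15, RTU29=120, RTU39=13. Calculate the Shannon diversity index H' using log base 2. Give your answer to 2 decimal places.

1.47

Total N = 12+11+15+120+13 = 171, so the proportions are 0.0702, 0.0643, 0.0877, 0.7018, 0.076 (working shown to 4 dp, full precision carried).
Each pᵢ log₂ pᵢ term: 0.0702×(-3.8329)=-0.2690, 0.0643×(-3.9584)=-0.2546, 0.0877×(-3.5110)=-0.3080, 0.7018×(-0.5110)=-0.3586, 0.076×(-3.7174)=-0.2826.
Sum = -1.4728, so H' = 1.47.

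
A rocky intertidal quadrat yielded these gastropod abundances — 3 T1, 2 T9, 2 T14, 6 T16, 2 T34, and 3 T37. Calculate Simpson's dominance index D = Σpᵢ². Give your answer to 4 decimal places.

Total N = 3+2+2+6+2+3 = 18, so the proportions are 0.166667, 0.111111, 0.111111, 0.333333, 0.111111, 0.166667 (working shown to 6 dp, full precision carried).
D = 0.166667² + 0.111111² + 0.111111² + 0.333333² + 0.111111² + 0.166667² = 0.027778 + 0.012346 + 0.012346 + 0.111111 + 0.012346 + 0.027778 = 0.203704.
To 4 decimal places, D = 0.2037.

0.2037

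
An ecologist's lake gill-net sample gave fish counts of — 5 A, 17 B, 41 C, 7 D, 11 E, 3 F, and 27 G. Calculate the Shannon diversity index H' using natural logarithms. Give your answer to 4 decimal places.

1.6397

Total N = 5+17+41+7+11+3+27 = 111, so the proportions are 0.045045, 0.153153, 0.369369, 0.063063, 0.099099, 0.027027, 0.243243 (working shown to 6 dp, full precision carried).
Each pᵢ ln pᵢ term: 0.045045×(-3.100092)=-0.139644, 0.153153×(-1.876317)=-0.287364, 0.369369×(-0.995958)=-0.367876, 0.063063×(-2.763620)=-0.174282, 0.099099×(-2.311635)=-0.229081, 0.027027×(-3.610918)=-0.097592, 0.243243×(-1.413693)=-0.343871.
Sum = -1.639711, so H' = 1.6397.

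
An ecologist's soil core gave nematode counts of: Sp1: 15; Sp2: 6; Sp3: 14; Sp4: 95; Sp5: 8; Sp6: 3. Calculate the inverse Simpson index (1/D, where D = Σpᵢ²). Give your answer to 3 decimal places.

Total N = 15+6+14+95+8+3 = 141, so the proportions are 0.106383, 0.042553, 0.099291, 0.673759, 0.056738, 0.021277 (working shown to 6 dp, full precision carried).
D = 0.106383² + 0.042553² + 0.099291² + 0.673759² + 0.056738² + 0.021277² = 0.011317 + 0.001811 + 0.009859 + 0.453951 + 0.003219 + 0.000453 = 0.480610.
So 1/D = 2.08069, i.e. 2.081 to 3 decimal places.

2.081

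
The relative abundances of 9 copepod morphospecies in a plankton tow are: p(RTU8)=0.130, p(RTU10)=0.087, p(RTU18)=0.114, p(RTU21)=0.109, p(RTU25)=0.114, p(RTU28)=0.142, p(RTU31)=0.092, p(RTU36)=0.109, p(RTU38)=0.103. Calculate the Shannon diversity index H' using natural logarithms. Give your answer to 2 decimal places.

Each pᵢ ln pᵢ term (working shown to 4 dp, full precision carried): 0.13×(-2.0402)=-0.2652, 0.087×(-2.4418)=-0.2124, 0.114×(-2.1716)=-0.2476, 0.109×(-2.2164)=-0.2416, 0.114×(-2.1716)=-0.2476, 0.142×(-1.9519)=-0.2772, 0.092×(-2.3860)=-0.2195, 0.109×(-2.2164)=-0.2416, 0.103×(-2.2730)=-0.2341.
Sum = -2.1868, so H' = 2.19.

2.19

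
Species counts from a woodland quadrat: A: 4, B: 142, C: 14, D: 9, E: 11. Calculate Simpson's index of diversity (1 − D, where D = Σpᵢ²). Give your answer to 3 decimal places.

Total N = 4+142+14+9+11 = 180, so the proportions are 0.02222, 0.78889, 0.07778, 0.05, 0.06111 (working shown to 5 dp, full precision carried).
D = 0.02222² + 0.78889² + 0.07778² + 0.05² + 0.06111² = 0.00049 + 0.62235 + 0.00605 + 0.00250 + 0.00373 = 0.63512.
So 1 − D = 0.36488, i.e. 0.365 to 3 decimal places.

0.365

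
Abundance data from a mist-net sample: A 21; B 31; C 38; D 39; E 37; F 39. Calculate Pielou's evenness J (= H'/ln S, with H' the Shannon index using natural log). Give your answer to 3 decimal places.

0.989

Total N = 21+31+38+39+37+39 = 205, so the proportions are 0.10244, 0.15122, 0.18537, 0.19024, 0.18049, 0.19024 (working shown to 5 dp, full precision carried).
H' = −Σ pᵢ ln pᵢ = −((-0.23341) + (-0.28566) + (-0.31242) + (-0.31570) + (-0.30901) + (-0.31570)) = 1.77189.
With S = 6 species, ln S = 1.79176, so J = 1.77189/1.79176 = 0.98891, i.e. 0.989 to 3 decimal places.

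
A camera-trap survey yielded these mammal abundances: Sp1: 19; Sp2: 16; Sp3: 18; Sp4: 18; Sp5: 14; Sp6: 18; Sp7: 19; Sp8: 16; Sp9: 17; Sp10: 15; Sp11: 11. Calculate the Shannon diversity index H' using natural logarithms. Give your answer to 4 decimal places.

Total N = 19+16+18+18+14+18+19+16+17+15+11 = 181, so the proportions are 0.104972, 0.088398, 0.099448, 0.099448, 0.077348, 0.099448, 0.104972, 0.088398, 0.093923, 0.082873, 0.060773 (working shown to 6 dp, full precision carried).
Each pᵢ ln pᵢ term: 0.104972×(-2.254058)=-0.236614, 0.088398×(-2.425908)=-0.214445, 0.099448×(-2.308125)=-0.229537, 0.099448×(-2.308125)=-0.229537, 0.077348×(-2.559440)=-0.197968, 0.099448×(-2.308125)=-0.229537, 0.104972×(-2.254058)=-0.236614, 0.088398×(-2.425908)=-0.214445, 0.093923×(-2.365284)=-0.222154, 0.082873×(-2.490447)=-0.206391, 0.060773×(-2.800602)=-0.170202.
Sum = -2.387444, so H' = 2.3874.

2.3874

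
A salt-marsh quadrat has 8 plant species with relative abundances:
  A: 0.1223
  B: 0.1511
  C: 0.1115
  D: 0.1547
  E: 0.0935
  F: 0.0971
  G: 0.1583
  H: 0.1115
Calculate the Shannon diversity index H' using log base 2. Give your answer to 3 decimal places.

2.972

Each pᵢ log₂ pᵢ term (working shown to 5 dp, full precision carried): 0.1223×(-3.03150)=-0.37075, 0.1511×(-2.72642)=-0.41196, 0.1115×(-3.16488)=-0.35288, 0.1547×(-2.69245)=-0.41652, 0.0935×(-3.41889)=-0.31967, 0.0971×(-3.36438)=-0.32668, 0.1583×(-2.65927)=-0.42096, 0.1115×(-3.16488)=-0.35288.
Sum = -2.97232, so H' = 2.972.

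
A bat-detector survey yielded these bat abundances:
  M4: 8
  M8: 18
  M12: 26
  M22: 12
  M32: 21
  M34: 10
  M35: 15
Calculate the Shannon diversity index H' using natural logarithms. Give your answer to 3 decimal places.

1.875

Total N = 8+18+26+12+21+10+15 = 110, so the proportions are 0.07273, 0.16364, 0.23636, 0.10909, 0.19091, 0.09091, 0.13636 (working shown to 5 dp, full precision carried).
Each pᵢ ln pᵢ term: 0.07273×(-2.62104)=-0.19062, 0.16364×(-1.81011)=-0.29620, 0.23636×(-1.44238)=-0.34093, 0.10909×(-2.21557)=-0.24170, 0.19091×(-1.65596)=-0.31614, 0.09091×(-2.39790)=-0.21799, 0.13636×(-1.99243)=-0.27170.
Sum = -1.87527, so H' = 1.875.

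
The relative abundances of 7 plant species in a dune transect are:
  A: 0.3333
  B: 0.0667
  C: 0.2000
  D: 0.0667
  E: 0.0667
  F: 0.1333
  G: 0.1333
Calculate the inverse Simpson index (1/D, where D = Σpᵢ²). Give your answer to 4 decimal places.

D = 0.3333² + 0.0667² + 0.2² + 0.0667² + 0.0667² + 0.1333² + 0.1333² = 0.11108889 + 0.00444889 + 0.04000000 + 0.00444889 + 0.00444889 + 0.01776889 + 0.01776889 = 0.19997334 (working shown to 8 dp, full precision carried).
So 1/D = 5.000667, i.e. 5.0007 to 4 decimal places.

5.0007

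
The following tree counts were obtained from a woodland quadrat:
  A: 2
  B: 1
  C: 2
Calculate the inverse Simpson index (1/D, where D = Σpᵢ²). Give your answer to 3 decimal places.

2.778

Total N = 2+1+2 = 5, so the proportions are 0.4, 0.2, 0.4 (working shown to 6 dp, full precision carried).
D = 0.4² + 0.2² + 0.4² = 0.160000 + 0.040000 + 0.160000 = 0.360000.
So 1/D = 2.77778, i.e. 2.778 to 3 decimal places.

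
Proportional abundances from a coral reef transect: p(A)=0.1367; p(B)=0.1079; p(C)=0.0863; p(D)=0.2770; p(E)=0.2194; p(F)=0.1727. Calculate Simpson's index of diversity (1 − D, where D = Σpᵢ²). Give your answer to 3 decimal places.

D = 0.1367² + 0.1079² + 0.0863² + 0.277² + 0.2194² + 0.1727² = 0.01869 + 0.01164 + 0.00745 + 0.07673 + 0.04814 + 0.02983 = 0.19247 (working shown to 5 dp, full precision carried).
So 1 − D = 0.80753, i.e. 0.808 to 3 decimal places.

0.808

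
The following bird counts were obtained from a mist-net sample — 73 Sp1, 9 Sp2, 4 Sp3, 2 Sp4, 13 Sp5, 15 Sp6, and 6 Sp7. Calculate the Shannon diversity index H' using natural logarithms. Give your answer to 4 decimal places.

1.3235

Total N = 73+9+4+2+13+15+6 = 122, so the proportions are 0.598361, 0.07377, 0.032787, 0.016393, 0.106557, 0.122951, 0.04918 (working shown to 6 dp, full precision carried).
Each pᵢ ln pᵢ term: 0.598361×(-0.513562)=-0.307295, 0.07377×(-2.606796)=-0.192305, 0.032787×(-3.417727)=-0.112057, 0.016393×(-4.110874)=-0.067391, 0.106557×(-2.239072)=-0.238590, 0.122951×(-2.095971)=-0.257701, 0.04918×(-3.012262)=-0.148144.
Sum = -1.323483, so H' = 1.3235.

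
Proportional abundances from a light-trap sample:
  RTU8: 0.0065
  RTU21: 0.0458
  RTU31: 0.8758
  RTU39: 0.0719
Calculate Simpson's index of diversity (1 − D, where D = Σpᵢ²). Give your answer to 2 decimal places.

D = 0.0065² + 0.0458² + 0.8758² + 0.0719² = 0.0000 + 0.0021 + 0.7670 + 0.0052 = 0.7743 (working shown to 4 dp, full precision carried).
So 1 − D = 0.2257, i.e. 0.23 to 2 decimal places.

0.23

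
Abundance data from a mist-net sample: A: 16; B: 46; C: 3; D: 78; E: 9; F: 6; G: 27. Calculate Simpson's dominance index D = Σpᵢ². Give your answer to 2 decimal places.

Total N = 16+46+3+78+9+6+27 = 185, so the proportions are 0.0865, 0.2486, 0.0162, 0.4216, 0.0486, 0.0324, 0.1459 (working shown to 4 dp, full precision carried).
D = 0.0865² + 0.2486² + 0.0162² + 0.4216² + 0.0486² + 0.0324² + 0.1459² = 0.0075 + 0.0618 + 0.0003 + 0.1778 + 0.0024 + 0.0011 + 0.0213 = 0.2721.
To 2 decimal places, D = 0.27.

0.27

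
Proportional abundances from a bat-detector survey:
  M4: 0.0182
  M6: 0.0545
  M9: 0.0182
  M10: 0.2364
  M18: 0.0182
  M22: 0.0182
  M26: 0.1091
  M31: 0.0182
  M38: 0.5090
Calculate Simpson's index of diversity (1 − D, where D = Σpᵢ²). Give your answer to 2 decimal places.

0.67

D = 0.0182² + 0.0545² + 0.0182² + 0.2364² + 0.0182² + 0.0182² + 0.1091² + 0.0182² + 0.509² = 0.0003 + 0.0030 + 0.0003 + 0.0559 + 0.0003 + 0.0003 + 0.0119 + 0.0003 + 0.2591 = 0.3315 (working shown to 4 dp, full precision carried).
So 1 − D = 0.6685, i.e. 0.67 to 2 decimal places.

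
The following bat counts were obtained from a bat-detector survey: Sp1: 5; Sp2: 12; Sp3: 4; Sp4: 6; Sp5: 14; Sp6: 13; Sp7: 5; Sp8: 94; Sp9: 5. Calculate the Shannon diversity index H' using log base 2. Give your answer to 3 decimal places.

Total N = 5+12+4+6+14+13+5+94+5 = 158, so the proportions are 0.03165, 0.07595, 0.02532, 0.03797, 0.08861, 0.08228, 0.03165, 0.59494, 0.03165 (working shown to 5 dp, full precision carried).
Each pᵢ log₂ pᵢ term: 0.03165×(-4.98185)=-0.15765, 0.07595×(-3.71882)=-0.28244, 0.02532×(-5.30378)=-0.13427, 0.03797×(-4.71882)=-0.17920, 0.08861×(-3.49643)=-0.30981, 0.08228×(-3.60334)=-0.29648, 0.03165×(-4.98185)=-0.15765, 0.59494×(-0.74919)=-0.44572, 0.03165×(-4.98185)=-0.15765.
Sum = -2.12088, so H' = 2.121.

2.121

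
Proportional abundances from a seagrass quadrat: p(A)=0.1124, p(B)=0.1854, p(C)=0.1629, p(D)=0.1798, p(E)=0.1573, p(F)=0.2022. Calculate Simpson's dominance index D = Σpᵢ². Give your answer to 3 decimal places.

0.171

D = 0.1124² + 0.1854² + 0.1629² + 0.1798² + 0.1573² + 0.2022² = 0.012634 + 0.034373 + 0.026536 + 0.032328 + 0.024743 + 0.040885 = 0.171499 (working shown to 6 dp, full precision carried).
To 3 decimal places, D = 0.171.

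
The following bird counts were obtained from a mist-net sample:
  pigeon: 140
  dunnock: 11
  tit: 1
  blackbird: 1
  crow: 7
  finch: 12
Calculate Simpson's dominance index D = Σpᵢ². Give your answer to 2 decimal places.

0.67

Total N = 140+11+1+1+7+12 = 172, so the proportions are 0.814, 0.064, 0.0058, 0.0058, 0.0407, 0.0698 (working shown to 4 dp, full precision carried).
D = 0.814² + 0.064² + 0.0058² + 0.0058² + 0.0407² + 0.0698² = 0.6625 + 0.0041 + 0.0000 + 0.0000 + 0.0017 + 0.0049 = 0.6732.
To 2 decimal places, D = 0.67.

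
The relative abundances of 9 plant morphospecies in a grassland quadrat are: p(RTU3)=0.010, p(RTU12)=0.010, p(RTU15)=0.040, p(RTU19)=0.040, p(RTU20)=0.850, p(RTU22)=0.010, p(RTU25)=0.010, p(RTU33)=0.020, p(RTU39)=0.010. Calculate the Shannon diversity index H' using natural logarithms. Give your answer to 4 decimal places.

Each pᵢ ln pᵢ term (working shown to 6 dp, full precision carried): 0.01×(-4.605170)=-0.046052, 0.01×(-4.605170)=-0.046052, 0.04×(-3.218876)=-0.128755, 0.04×(-3.218876)=-0.128755, 0.85×(-0.162519)=-0.138141, 0.01×(-4.605170)=-0.046052, 0.01×(-4.605170)=-0.046052, 0.02×(-3.912023)=-0.078240, 0.01×(-4.605170)=-0.046052.
Sum = -0.704150, so H' = 0.7042.

0.7042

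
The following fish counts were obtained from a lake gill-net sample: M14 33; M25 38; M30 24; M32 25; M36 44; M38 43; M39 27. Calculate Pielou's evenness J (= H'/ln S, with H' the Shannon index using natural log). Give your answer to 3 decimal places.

0.986

Total N = 33+38+24+25+44+43+27 = 234, so the proportions are 0.14103, 0.16239, 0.10256, 0.10684, 0.18803, 0.18376, 0.11538 (working shown to 5 dp, full precision carried).
H' = −Σ pᵢ ln pᵢ = −((-0.27624) + (-0.29519) + (-0.23357) + (-0.23894) + (-0.31423) + (-0.31131) + (-0.24917)) = 1.91865.
With S = 7 species, ln S = 1.94591, so J = 1.91865/1.94591 = 0.98599, i.e. 0.986 to 3 decimal places.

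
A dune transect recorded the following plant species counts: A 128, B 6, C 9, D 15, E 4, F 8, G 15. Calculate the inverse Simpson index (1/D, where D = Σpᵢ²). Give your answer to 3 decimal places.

Total N = 128+6+9+15+4+8+15 = 185, so the proportions are 0.691892, 0.032432, 0.048649, 0.081081, 0.021622, 0.043243, 0.081081 (working shown to 6 dp, full precision carried).
D = 0.691892² + 0.032432² + 0.048649² + 0.081081² + 0.021622² + 0.043243² + 0.081081² = 0.478714 + 0.001052 + 0.002367 + 0.006574 + 0.000467 + 0.001870 + 0.006574 = 0.497619.
So 1/D = 2.00957, i.e. 2.010 to 3 decimal places.

2.010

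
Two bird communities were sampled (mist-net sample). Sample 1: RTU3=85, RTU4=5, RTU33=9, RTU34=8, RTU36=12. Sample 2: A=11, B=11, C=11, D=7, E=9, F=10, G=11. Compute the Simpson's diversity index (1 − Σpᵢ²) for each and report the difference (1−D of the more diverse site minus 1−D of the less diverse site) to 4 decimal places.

Sample 1: N=119, proportions 0.7142857, 0.0420168, 0.0756303, 0.0672269, 0.1008403, giving 1−D = 0.4676223 (working shown to 7 dp, full precision carried).
Sample 2: N=70, proportions 0.1571429, 0.1571429, 0.1571429, 0.1, 0.1285714, 0.1428571, 0.1571429, giving 1−D = 0.8542857.
Difference = |0.4676223 − 0.8542857| = 0.3866634, i.e. 0.3867 to 4 decimal places.

0.3867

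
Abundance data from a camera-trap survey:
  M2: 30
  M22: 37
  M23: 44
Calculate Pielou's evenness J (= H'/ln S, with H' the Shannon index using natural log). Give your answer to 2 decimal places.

0.99

Total N = 30+37+44 = 111, so the proportions are 0.2703, 0.3333, 0.3964 (working shown to 4 dp, full precision carried).
H' = −Σ pᵢ ln pᵢ = −((-0.3536) + (-0.3662) + (-0.3668)) = 1.0866.
With S = 3 species, ln S = 1.0986, so J = 1.0866/1.0986 = 0.9891, i.e. 0.99 to 2 decimal places.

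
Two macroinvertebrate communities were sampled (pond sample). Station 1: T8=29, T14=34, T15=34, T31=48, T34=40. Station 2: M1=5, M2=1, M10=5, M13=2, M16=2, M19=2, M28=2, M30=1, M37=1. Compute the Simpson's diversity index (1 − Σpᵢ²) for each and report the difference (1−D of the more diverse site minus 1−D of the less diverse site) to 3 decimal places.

Station 1: N=185, proportions 0.15676, 0.18378, 0.18378, 0.25946, 0.21622, giving 1−D = 0.79381 (working shown to 5 dp, full precision carried).
Station 2: N=21, proportions 0.2381, 0.04762, 0.2381, 0.09524, 0.09524, 0.09524, 0.09524, 0.04762, 0.04762, giving 1−D = 0.84354.
Difference = |0.79381 − 0.84354| = 0.04973, i.e. 0.050 to 3 decimal places.

0.050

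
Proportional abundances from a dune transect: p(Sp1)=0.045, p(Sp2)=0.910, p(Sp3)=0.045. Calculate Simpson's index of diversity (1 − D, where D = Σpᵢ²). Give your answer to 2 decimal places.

0.17

D = 0.045² + 0.91² + 0.045² = 0.0020 + 0.8281 + 0.0020 = 0.8322 (working shown to 4 dp, full precision carried).
So 1 − D = 0.1678, i.e. 0.17 to 2 decimal places.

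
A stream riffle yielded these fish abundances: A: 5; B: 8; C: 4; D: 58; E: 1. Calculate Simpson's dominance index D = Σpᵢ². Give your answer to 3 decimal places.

Total N = 5+8+4+58+1 = 76, so the proportions are 0.06579, 0.10526, 0.05263, 0.76316, 0.01316 (working shown to 5 dp, full precision carried).
D = 0.06579² + 0.10526² + 0.05263² + 0.76316² + 0.01316² = 0.00433 + 0.01108 + 0.00277 + 0.58241 + 0.00017 = 0.60076.
To 3 decimal places, D = 0.601.

0.601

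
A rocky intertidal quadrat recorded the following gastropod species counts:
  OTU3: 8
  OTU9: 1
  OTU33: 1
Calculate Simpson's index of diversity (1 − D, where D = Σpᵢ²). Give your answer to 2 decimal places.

Total N = 8+1+1 = 10, so the proportions are 0.8, 0.1, 0.1 (working shown to 4 dp, full precision carried).
D = 0.8² + 0.1² + 0.1² = 0.6400 + 0.0100 + 0.0100 = 0.6600.
So 1 − D = 0.3400, i.e. 0.34 to 2 decimal places.

0.34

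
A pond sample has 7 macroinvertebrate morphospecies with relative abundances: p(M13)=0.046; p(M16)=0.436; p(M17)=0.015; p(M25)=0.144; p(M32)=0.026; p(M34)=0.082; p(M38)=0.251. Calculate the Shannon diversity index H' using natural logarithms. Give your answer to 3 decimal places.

Each pᵢ ln pᵢ term (working shown to 5 dp, full precision carried): 0.046×(-3.07911)=-0.14164, 0.436×(-0.83011)=-0.36193, 0.015×(-4.19971)=-0.06300, 0.144×(-1.93794)=-0.27906, 0.026×(-3.64966)=-0.09489, 0.082×(-2.50104)=-0.20508, 0.251×(-1.38230)=-0.34696.
Sum = -1.49256, so H' = 1.493.

1.493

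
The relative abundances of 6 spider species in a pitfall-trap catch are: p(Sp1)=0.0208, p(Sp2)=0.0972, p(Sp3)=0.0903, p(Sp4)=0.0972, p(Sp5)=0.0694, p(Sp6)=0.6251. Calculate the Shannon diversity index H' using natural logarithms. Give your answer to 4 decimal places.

Each pᵢ ln pᵢ term (working shown to 6 dp, full precision carried): 0.0208×(-3.872802)=-0.080554, 0.0972×(-2.330985)=-0.226572, 0.0903×(-2.404618)=-0.217137, 0.0972×(-2.330985)=-0.226572, 0.0694×(-2.667868)=-0.185150, 0.6251×(-0.469844)=-0.293699.
Sum = -1.229684, so H' = 1.2297.

1.2297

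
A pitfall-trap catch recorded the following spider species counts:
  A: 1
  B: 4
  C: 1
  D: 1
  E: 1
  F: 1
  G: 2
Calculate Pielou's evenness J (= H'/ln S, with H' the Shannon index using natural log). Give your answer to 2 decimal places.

Total N = 1+4+1+1+1+1+2 = 11, so the proportions are 0.0909, 0.3636, 0.0909, 0.0909, 0.0909, 0.0909, 0.1818 (working shown to 4 dp, full precision carried).
H' = −Σ pᵢ ln pᵢ = −((-0.2180) + (-0.3679) + (-0.2180) + (-0.2180) + (-0.2180) + (-0.2180) + (-0.3100)) = 1.7678.
With S = 7 species, ln S = 1.9459, so J = 1.7678/1.9459 = 0.9084, i.e. 0.91 to 2 decimal places.

0.91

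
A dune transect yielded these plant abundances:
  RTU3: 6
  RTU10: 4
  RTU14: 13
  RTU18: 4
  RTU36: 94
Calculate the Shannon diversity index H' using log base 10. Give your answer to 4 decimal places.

0.3519

Total N = 6+4+13+4+94 = 121, so the proportions are 0.049587, 0.033058, 0.107438, 0.033058, 0.77686 (working shown to 6 dp, full precision carried).
Each pᵢ log₁₀ pᵢ term: 0.049587×(-1.304634)=-0.064693, 0.033058×(-1.480725)=-0.048950, 0.107438×(-0.968842)=-0.104090, 0.033058×(-1.480725)=-0.048950, 0.77686×(-0.109658)=-0.085188.
Sum = -0.351871, so H' = 0.3519.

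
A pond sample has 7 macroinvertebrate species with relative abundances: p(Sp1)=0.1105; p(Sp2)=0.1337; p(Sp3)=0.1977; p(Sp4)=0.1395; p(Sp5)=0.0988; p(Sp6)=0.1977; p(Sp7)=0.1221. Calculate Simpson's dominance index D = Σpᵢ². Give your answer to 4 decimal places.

D = 0.1105² + 0.1337² + 0.1977² + 0.1395² + 0.0988² + 0.1977² + 0.1221² = 0.012210 + 0.017876 + 0.039085 + 0.019460 + 0.009761 + 0.039085 + 0.014908 = 0.152387 (working shown to 6 dp, full precision carried).
To 4 decimal places, D = 0.1524.

0.1524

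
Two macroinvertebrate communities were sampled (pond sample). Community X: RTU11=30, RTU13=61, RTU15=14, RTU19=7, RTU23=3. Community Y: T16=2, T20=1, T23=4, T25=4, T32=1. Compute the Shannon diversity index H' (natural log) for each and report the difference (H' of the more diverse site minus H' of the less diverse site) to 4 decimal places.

Community X: N=115, proportions 0.26087, 0.530435, 0.121739, 0.06087, 0.026087, giving H' = 1.208730 (working shown to 6 dp, full precision carried).
Community Y: N=12, proportions 0.166667, 0.083333, 0.333333, 0.333333, 0.083333, giving H' = 1.445186.
Difference = |1.208730 − 1.445186| = 0.236456, i.e. 0.2365 to 4 decimal places.

0.2365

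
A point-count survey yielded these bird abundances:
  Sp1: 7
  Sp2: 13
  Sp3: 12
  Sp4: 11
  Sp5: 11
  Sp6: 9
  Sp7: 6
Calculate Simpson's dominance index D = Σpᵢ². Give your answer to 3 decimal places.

0.151

Total N = 7+13+12+11+11+9+6 = 69, so the proportions are 0.10145, 0.18841, 0.17391, 0.15942, 0.15942, 0.13043, 0.08696 (working shown to 5 dp, full precision carried).
D = 0.10145² + 0.18841² + 0.17391² + 0.15942² + 0.15942² + 0.13043² + 0.08696² = 0.01029 + 0.03550 + 0.03025 + 0.02541 + 0.02541 + 0.01701 + 0.00756 = 0.15144.
To 3 decimal places, D = 0.151.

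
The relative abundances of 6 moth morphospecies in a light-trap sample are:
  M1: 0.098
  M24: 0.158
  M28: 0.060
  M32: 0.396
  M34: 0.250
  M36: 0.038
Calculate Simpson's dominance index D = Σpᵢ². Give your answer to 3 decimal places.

0.259

D = 0.098² + 0.158² + 0.06² + 0.396² + 0.25² + 0.038² = 0.00960 + 0.02496 + 0.00360 + 0.15682 + 0.06250 + 0.00144 = 0.25893 (working shown to 5 dp, full precision carried).
To 3 decimal places, D = 0.259.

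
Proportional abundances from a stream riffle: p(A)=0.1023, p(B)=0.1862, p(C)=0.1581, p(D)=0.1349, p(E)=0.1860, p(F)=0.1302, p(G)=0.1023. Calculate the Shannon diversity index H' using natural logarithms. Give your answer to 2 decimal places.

1.92

Each pᵢ ln pᵢ term (working shown to 4 dp, full precision carried): 0.1023×(-2.2798)=-0.2332, 0.1862×(-1.6809)=-0.3130, 0.1581×(-1.8445)=-0.2916, 0.1349×(-2.0032)=-0.2702, 0.186×(-1.6820)=-0.3129, 0.1302×(-2.0387)=-0.2654, 0.1023×(-2.2798)=-0.2332.
Sum = -1.9196, so H' = 1.92.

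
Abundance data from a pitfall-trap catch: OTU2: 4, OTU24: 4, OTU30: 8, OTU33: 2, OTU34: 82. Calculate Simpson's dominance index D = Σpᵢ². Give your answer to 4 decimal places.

Total N = 4+4+8+2+82 = 100, so the proportions are 0.04, 0.04, 0.08, 0.02, 0.82 (working shown to 6 dp, full precision carried).
D = 0.04² + 0.04² + 0.08² + 0.02² + 0.82² = 0.001600 + 0.001600 + 0.006400 + 0.000400 + 0.672400 = 0.682400.
To 4 decimal places, D = 0.6824.

0.6824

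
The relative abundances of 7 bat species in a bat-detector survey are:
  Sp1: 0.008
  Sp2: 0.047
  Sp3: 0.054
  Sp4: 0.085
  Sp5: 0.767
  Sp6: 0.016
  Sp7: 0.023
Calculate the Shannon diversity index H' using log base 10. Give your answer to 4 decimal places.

Each pᵢ log₁₀ pᵢ term (working shown to 6 dp, full precision carried): 0.008×(-2.096910)=-0.016775, 0.047×(-1.327902)=-0.062411, 0.054×(-1.267606)=-0.068451, 0.085×(-1.070581)=-0.090999, 0.767×(-0.115205)=-0.088362, 0.016×(-1.795880)=-0.028734, 0.023×(-1.638272)=-0.037680.
Sum = -0.393413, so H' = 0.3934.

0.3934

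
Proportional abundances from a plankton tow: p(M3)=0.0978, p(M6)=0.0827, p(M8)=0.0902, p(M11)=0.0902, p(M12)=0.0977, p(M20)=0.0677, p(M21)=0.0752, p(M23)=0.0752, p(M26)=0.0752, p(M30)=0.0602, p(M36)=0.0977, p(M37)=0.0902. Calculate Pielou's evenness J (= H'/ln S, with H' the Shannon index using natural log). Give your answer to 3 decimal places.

H' = −Σ pᵢ ln pᵢ = −((-0.22737) + (-0.20613) + (-0.21700) + (-0.21700) + (-0.22724) + (-0.18229) + (-0.19459) + (-0.19459) + (-0.19459) + (-0.16917) + (-0.22724) + (-0.21700)) = 2.47419 (working shown to 5 dp, full precision carried).
With S = 12 species, ln S = 2.48491, so J = 2.47419/2.48491 = 0.99569, i.e. 0.996 to 3 decimal places.

0.996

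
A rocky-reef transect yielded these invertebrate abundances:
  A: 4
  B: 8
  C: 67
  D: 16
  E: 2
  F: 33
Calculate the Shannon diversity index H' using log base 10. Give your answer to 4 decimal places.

Total N = 4+8+67+16+2+33 = 130, so the proportions are 0.030769, 0.061538, 0.515385, 0.123077, 0.015385, 0.253846 (working shown to 6 dp, full precision carried).
Each pᵢ log₁₀ pᵢ term: 0.030769×(-1.511883)=-0.046519, 0.061538×(-1.210853)=-0.074514, 0.515385×(-0.287869)=-0.148363, 0.123077×(-0.909823)=-0.111978, 0.015385×(-1.812913)=-0.027891, 0.253846×(-0.595429)=-0.151147.
Sum = -0.560413, so H' = 0.5604.

0.5604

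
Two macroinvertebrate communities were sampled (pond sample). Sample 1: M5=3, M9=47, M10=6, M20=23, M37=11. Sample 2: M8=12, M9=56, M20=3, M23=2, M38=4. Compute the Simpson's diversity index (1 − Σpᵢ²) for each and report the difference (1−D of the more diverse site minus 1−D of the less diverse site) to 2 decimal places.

0.20

Sample 1: N=90, proportions 0.0333, 0.5222, 0.0667, 0.2556, 0.1222, giving 1−D = 0.6415 (working shown to 4 dp, full precision carried).
Sample 2: N=77, proportions 0.1558, 0.7273, 0.039, 0.026, 0.0519, giving 1−D = 0.4419.
Difference = |0.6415 − 0.4419| = 0.1996, i.e. 0.20 to 2 decimal places.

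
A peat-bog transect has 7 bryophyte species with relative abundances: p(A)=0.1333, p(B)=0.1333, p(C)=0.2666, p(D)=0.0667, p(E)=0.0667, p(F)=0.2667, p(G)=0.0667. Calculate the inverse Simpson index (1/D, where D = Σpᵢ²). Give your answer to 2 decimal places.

5.23

D = 0.1333² + 0.1333² + 0.2666² + 0.0667² + 0.0667² + 0.2667² + 0.0667² = 0.017769 + 0.017769 + 0.071076 + 0.004449 + 0.004449 + 0.071129 + 0.004449 = 0.191089 (working shown to 6 dp, full precision carried).
So 1/D = 5.2332, i.e. 5.23 to 2 decimal places.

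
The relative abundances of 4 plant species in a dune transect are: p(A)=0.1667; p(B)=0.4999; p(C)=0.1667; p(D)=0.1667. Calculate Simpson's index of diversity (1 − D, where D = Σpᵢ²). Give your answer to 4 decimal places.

0.6667

D = 0.1667² + 0.4999² + 0.1667² + 0.1667² = 0.027789 + 0.249900 + 0.027789 + 0.027789 = 0.333267 (working shown to 6 dp, full precision carried).
So 1 − D = 0.666733, i.e. 0.6667 to 4 decimal places.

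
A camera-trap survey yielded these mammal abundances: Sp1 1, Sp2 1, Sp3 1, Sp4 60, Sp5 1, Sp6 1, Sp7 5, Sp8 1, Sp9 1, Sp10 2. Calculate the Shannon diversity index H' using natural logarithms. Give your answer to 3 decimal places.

0.857

Total N = 1+1+1+60+1+1+5+1+1+2 = 74, so the proportions are 0.01351, 0.01351, 0.01351, 0.81081, 0.01351, 0.01351, 0.06757, 0.01351, 0.01351, 0.02703 (working shown to 5 dp, full precision carried).
Each pᵢ ln pᵢ term: 0.01351×(-4.30407)=-0.05816, 0.01351×(-4.30407)=-0.05816, 0.01351×(-4.30407)=-0.05816, 0.81081×(-0.20972)=-0.17004, 0.01351×(-4.30407)=-0.05816, 0.01351×(-4.30407)=-0.05816, 0.06757×(-2.69463)=-0.18207, 0.01351×(-4.30407)=-0.05816, 0.01351×(-4.30407)=-0.05816, 0.02703×(-3.61092)=-0.09759.
Sum = -0.85685, so H' = 0.857.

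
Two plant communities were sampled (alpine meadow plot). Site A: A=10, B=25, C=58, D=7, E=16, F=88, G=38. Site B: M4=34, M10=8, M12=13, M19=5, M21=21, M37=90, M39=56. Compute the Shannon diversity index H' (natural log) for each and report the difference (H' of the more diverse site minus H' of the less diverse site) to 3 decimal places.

Site A: N=242, proportions 0.041322, 0.103306, 0.239669, 0.028926, 0.066116, 0.363636, 0.157025, giving H' = 1.649185 (working shown to 6 dp, full precision carried).
Site B: N=227, proportions 0.14978, 0.035242, 0.057269, 0.022026, 0.092511, 0.396476, 0.246696, giving H' = 1.582391.
Difference = |1.649185 − 1.582391| = 0.066794, i.e. 0.067 to 3 decimal places.

0.067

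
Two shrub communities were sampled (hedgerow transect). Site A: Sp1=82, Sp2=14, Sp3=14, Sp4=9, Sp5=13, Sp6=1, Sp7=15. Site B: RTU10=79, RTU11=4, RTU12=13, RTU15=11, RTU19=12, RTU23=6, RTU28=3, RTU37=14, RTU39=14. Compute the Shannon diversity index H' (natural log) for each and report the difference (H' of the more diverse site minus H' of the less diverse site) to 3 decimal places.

0.241

Site A: N=148, proportions 0.55405, 0.09459, 0.09459, 0.06081, 0.08784, 0.00676, 0.10135, giving H' = 1.42299 (working shown to 5 dp, full precision carried).
Site B: N=156, proportions 0.50641, 0.02564, 0.08333, 0.07051, 0.07692, 0.03846, 0.01923, 0.08974, 0.08974, giving H' = 1.66388.
Difference = |1.42299 − 1.66388| = 0.24089, i.e. 0.241 to 3 decimal places.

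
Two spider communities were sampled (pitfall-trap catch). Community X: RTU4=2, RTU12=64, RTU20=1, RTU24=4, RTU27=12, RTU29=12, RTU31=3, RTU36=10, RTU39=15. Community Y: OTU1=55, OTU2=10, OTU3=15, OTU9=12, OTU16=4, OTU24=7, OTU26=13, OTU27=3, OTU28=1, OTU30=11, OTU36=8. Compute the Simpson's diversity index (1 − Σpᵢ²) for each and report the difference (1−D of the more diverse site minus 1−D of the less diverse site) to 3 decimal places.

Community X: N=123, proportions 0.01626, 0.52033, 0.00813, 0.03252, 0.09756, 0.09756, 0.02439, 0.0813, 0.12195, giving 1−D = 0.68676 (working shown to 5 dp, full precision carried).
Community Y: N=139, proportions 0.39568, 0.07194, 0.10791, 0.08633, 0.02878, 0.05036, 0.09353, 0.02158, 0.00719, 0.07914, 0.05755, giving 1−D = 0.79696.
Difference = |0.68676 − 0.79696| = 0.11020, i.e. 0.110 to 3 decimal places.

0.110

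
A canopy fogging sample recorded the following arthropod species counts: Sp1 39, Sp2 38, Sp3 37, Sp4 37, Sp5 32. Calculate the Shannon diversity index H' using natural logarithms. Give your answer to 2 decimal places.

Total N = 39+38+37+37+32 = 183, so the proportions are 0.2131, 0.2077, 0.2022, 0.2022, 0.1749 (working shown to 4 dp, full precision carried).
Each pᵢ ln pᵢ term: 0.2131×(-1.5459)=-0.3295, 0.2077×(-1.5719)=-0.3264, 0.2022×(-1.5986)=-0.3232, 0.2022×(-1.5986)=-0.3232, 0.1749×(-1.7438)=-0.3049.
Sum = -1.6072, so H' = 1.61.

1.61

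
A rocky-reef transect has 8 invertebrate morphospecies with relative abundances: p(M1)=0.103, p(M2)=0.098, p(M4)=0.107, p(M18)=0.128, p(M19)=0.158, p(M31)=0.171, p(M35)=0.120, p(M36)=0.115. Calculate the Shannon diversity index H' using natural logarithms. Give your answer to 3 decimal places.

Each pᵢ ln pᵢ term (working shown to 5 dp, full precision carried): 0.103×(-2.27303)=-0.23412, 0.098×(-2.32279)=-0.22763, 0.107×(-2.23493)=-0.23914, 0.128×(-2.05573)=-0.26313, 0.158×(-1.84516)=-0.29154, 0.171×(-1.76609)=-0.30200, 0.12×(-2.12026)=-0.25443, 0.115×(-2.16282)=-0.24872.
Sum = -2.06072, so H' = 2.061.

2.061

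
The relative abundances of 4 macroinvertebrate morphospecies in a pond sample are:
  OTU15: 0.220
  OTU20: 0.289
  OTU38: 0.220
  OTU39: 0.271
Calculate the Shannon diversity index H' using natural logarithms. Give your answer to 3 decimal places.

Each pᵢ ln pᵢ term (working shown to 5 dp, full precision carried): 0.22×(-1.51413)=-0.33311, 0.289×(-1.24133)=-0.35874, 0.22×(-1.51413)=-0.33311, 0.271×(-1.30564)=-0.35383.
Sum = -1.37879, so H' = 1.379.

1.379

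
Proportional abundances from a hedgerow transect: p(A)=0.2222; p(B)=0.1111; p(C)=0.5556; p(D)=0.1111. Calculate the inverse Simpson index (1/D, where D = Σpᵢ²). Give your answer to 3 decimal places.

2.613

D = 0.2222² + 0.1111² + 0.5556² + 0.1111² = 0.049373 + 0.012343 + 0.308691 + 0.012343 = 0.382751 (working shown to 6 dp, full precision carried).
So 1/D = 2.61267, i.e. 2.613 to 3 decimal places.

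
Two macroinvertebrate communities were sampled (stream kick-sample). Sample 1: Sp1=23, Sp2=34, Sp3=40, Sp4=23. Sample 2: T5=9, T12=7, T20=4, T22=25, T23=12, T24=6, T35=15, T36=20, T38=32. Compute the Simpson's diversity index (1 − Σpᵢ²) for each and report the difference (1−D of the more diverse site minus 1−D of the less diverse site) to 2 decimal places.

Sample 1: N=120, proportions 0.19167, 0.28333, 0.33333, 0.19167, giving 1−D = 0.73514 (working shown to 5 dp, full precision carried).
Sample 2: N=130, proportions 0.06923, 0.05385, 0.03077, 0.19231, 0.09231, 0.04615, 0.11538, 0.15385, 0.24615, giving 1−D = 0.84615.
Difference = |0.73514 − 0.84615| = 0.11101, i.e. 0.11 to 2 decimal places.

0.11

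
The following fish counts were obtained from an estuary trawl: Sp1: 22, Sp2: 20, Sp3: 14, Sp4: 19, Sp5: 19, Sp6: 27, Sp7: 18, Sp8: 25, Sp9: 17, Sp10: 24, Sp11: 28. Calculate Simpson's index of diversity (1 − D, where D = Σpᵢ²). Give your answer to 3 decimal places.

Total N = 22+20+14+19+19+27+18+25+17+24+28 = 233, so the proportions are 0.09442, 0.08584, 0.06009, 0.08155, 0.08155, 0.11588, 0.07725, 0.1073, 0.07296, 0.103, 0.12017 (working shown to 5 dp, full precision carried).
D = 0.09442² + 0.08584² + 0.06009² + 0.08155² + 0.08155² + 0.11588² + 0.07725² + 0.1073² + 0.07296² + 0.103² + 0.12017² = 0.00892 + 0.00737 + 0.00361 + 0.00665 + 0.00665 + 0.01343 + 0.00597 + 0.01151 + 0.00532 + 0.01061 + 0.01444 = 0.09448.
So 1 − D = 0.90552, i.e. 0.906 to 3 decimal places.

0.906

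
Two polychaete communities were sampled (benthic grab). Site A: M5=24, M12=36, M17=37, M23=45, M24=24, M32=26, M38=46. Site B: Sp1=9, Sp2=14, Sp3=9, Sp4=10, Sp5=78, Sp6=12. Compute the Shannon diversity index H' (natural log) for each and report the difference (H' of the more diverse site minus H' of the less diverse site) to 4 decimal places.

Site A: N=238, proportions 0.1008403, 0.1512605, 0.1554622, 0.1890756, 0.1008403, 0.1092437, 0.1932773, giving H' = 1.9122494 (working shown to 7 dp, full precision carried).
Site B: N=132, proportions 0.0681818, 0.1060606, 0.0681818, 0.0757576, 0.5909091, 0.0909091, giving H' = 1.3285226.
Difference = |1.9122494 − 1.3285226| = 0.5837268, i.e. 0.5837 to 4 decimal places.

0.5837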